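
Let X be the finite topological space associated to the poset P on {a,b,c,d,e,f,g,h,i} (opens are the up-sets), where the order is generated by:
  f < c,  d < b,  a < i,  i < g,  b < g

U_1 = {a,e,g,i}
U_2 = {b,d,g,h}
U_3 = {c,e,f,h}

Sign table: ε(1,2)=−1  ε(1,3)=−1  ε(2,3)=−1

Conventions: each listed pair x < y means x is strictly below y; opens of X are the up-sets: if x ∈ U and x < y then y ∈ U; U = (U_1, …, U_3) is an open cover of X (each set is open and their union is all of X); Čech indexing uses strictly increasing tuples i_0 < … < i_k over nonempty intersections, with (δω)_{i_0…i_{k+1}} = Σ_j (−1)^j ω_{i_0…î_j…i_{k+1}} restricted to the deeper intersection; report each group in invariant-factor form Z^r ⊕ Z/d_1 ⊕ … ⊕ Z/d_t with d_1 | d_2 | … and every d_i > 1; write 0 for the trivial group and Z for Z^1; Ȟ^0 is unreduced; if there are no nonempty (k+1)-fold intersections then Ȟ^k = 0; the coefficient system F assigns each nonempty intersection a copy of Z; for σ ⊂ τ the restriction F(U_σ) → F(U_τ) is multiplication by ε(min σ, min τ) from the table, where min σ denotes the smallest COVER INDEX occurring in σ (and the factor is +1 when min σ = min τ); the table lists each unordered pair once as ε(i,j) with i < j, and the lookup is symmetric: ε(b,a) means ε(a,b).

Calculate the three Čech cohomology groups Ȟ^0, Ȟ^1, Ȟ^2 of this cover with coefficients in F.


nonempty overlaps:
  U12={g} U13={e} U23={h}
C dims 3,3; δ0: rk 3, SNF 1^2·2
degree 0: 3−3−0 = 0 → Ȟ^0 ≅ 0
degree 1: 3−0−3 = 0 plus torsion [2] → Ȟ^1 ≅ Z/2
degree 2: 0−0−0 = 0 → Ȟ^2 ≅ 0

Ȟ^0 ≅ 0, Ȟ^1 ≅ Z/2 and Ȟ^2 ≅ 0


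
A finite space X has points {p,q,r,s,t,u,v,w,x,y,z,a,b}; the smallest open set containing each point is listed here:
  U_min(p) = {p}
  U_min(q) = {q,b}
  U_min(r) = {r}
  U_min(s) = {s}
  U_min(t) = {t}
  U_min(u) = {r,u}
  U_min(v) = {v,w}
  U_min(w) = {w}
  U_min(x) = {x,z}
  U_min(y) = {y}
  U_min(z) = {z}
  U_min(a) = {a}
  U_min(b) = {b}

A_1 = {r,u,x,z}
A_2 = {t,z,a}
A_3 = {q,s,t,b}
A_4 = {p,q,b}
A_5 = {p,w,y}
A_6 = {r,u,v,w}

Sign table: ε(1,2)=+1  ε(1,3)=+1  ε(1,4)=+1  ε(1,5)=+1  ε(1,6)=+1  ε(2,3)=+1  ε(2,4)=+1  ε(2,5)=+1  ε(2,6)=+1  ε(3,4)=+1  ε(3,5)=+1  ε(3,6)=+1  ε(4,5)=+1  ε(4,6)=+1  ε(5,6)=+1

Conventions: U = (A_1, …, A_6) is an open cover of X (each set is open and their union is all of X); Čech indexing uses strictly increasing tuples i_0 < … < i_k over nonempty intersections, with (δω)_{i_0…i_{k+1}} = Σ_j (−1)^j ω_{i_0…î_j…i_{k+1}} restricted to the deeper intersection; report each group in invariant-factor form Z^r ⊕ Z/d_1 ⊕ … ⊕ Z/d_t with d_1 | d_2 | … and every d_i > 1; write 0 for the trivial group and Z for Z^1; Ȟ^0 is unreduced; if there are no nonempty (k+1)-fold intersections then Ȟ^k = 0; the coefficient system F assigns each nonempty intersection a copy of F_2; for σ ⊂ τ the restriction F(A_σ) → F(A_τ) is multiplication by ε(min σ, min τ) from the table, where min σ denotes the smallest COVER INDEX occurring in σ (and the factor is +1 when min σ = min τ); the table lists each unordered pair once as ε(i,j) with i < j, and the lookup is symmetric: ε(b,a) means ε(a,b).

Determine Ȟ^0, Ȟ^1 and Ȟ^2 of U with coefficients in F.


Ȟ^0(U;F) ≅ Z/2, Ȟ^1(U;F) ≅ Z/2 and Ȟ^2(U;F) ≅ 0

nonempty intersections:
  A12={z} A16={r,u} A23={t} A34={q,b} A45={p} A56={w}
C dims 6,6; δ0: rk_F2 5
Ȟ^0: (6−5)−0=1 ⇒ Z/2
Ȟ^1: (6−0)−5=1 ⇒ Z/2
Ȟ^2: (0−0)−0=0 ⇒ 0


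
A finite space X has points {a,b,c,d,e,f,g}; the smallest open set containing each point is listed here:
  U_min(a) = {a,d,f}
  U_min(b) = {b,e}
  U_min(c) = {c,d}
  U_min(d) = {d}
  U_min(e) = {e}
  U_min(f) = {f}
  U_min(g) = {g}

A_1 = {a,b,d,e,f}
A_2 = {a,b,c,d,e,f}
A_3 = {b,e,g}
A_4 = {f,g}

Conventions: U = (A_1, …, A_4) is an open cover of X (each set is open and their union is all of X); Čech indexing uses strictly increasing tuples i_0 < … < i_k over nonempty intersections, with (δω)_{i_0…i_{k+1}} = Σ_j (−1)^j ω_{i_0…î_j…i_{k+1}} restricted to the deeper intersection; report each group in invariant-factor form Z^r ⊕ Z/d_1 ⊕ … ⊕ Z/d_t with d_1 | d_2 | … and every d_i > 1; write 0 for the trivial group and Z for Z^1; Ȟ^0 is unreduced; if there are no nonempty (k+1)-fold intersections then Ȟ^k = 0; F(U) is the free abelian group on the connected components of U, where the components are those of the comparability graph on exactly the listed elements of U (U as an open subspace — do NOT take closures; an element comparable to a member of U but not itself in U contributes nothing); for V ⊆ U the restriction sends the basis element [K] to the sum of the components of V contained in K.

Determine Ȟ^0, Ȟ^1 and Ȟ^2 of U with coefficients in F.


nerve of the cover:
  A12={a,b,d,e,f} A13={b,e} A14={f} A23={b,e} A24={f} A34={g}
  A123={b,e} A124={f}
components per intersection:
  A1: {a,d,f} {b,e}
  A2: {a,c,d,f} {b,e}
  A3: {b,e} {g}
  A4: {f} {g}
  A12: {a,d,f} {b,e}
  A13: {b,e}
  A14: {f}
  A23: {b,e}
  A24: {f}
  A34: {g}
  A123: {b,e}
  A124: {f}
C dims 8,7,2; δ0: rk 5, SNF 1^5; δ1: rk 2, SNF 1^2
Ȟ^0 = (8 − 5) − 0 = 3, so Ȟ^0 ≅ Z^3
Ȟ^1 = (7 − 2) − 5 = 0, so Ȟ^1 ≅ 0
Ȟ^2 = (2 − 0) − 2 = 0, so Ȟ^2 ≅ 0

Ȟ^0 = Z^3; Ȟ^1 = 0; Ȟ^2 = 0


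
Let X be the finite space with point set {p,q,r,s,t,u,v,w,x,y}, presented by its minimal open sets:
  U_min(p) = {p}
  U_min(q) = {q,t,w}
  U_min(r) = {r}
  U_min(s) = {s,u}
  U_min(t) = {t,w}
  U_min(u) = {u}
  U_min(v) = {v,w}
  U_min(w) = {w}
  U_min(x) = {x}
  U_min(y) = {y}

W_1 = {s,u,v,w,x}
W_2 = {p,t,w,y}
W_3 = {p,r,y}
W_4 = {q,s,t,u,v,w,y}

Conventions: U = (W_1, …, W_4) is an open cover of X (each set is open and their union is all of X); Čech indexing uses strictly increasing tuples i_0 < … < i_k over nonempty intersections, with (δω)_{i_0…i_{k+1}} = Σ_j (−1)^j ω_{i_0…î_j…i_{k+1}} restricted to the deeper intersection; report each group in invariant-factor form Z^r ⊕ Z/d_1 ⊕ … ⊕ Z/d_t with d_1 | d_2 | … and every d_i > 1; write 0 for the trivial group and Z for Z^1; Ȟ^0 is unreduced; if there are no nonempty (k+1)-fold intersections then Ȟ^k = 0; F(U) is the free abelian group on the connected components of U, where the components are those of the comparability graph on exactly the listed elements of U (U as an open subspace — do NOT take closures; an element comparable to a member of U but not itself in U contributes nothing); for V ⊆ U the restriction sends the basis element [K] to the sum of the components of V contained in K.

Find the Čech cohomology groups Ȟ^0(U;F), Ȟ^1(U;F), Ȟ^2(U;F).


nonempty overlaps:
  W12={w} W14={s,u,v,w} W23={p,y} W24={t,w,y} W34={y}
  W124={w} W234={y}
components per intersection:
  W1: {s,u} {v,w} {x}
  W2: {p} {t,w} {y}
  W3: {p} {r} {y}
  W4: {q,t,v,w} {s,u} {y}
  W12: {w}
  W14: {s,u} {v,w}
  W23: {p} {y}
  W24: {t,w} {y}
  W34: {y}
  W124: {w}
  W234: {y}
C dims 12,8,2; δ0: rk 6, SNF 1^6; δ1: rk 2, SNF 1^2
degree 0: 12−6−0 = 6 → Ȟ^0 ≅ Z^6
degree 1: 8−2−6 = 0 → Ȟ^1 ≅ 0
degree 2: 2−0−2 = 0 → Ȟ^2 ≅ 0

Ȟ^0 ≅ Z^6, Ȟ^1 ≅ 0, Ȟ^2 ≅ 0


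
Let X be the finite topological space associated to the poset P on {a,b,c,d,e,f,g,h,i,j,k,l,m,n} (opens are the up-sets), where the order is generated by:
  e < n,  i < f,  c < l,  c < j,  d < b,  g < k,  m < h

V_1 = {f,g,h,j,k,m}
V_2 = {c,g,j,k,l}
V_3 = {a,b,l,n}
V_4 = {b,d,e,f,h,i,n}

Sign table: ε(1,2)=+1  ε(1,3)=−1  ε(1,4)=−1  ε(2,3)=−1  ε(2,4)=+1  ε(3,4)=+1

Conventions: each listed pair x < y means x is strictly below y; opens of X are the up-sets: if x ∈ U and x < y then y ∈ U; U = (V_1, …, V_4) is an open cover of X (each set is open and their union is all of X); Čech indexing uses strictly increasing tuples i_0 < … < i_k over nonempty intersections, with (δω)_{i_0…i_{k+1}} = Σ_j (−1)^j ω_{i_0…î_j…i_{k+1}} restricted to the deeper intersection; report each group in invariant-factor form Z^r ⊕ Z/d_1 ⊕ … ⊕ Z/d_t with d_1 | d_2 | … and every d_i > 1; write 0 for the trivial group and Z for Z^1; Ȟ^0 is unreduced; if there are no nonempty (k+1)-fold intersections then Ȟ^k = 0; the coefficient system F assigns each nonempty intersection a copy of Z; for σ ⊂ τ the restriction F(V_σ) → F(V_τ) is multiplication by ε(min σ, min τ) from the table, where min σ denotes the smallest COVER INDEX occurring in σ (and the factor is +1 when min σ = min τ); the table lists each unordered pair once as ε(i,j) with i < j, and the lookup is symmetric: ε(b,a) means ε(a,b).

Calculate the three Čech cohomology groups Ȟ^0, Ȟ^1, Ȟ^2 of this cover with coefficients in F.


intersection data:
  V12={g,j,k} V14={f,h} V23={l} V34={b,n}
C dims 4,4; δ0: rk 3, SNF 1^3
Ȟ^0 = (4 − 3) − 0 = 1, so Ȟ^0 ≅ Z
Ȟ^1 = (4 − 0) − 3 = 1, so Ȟ^1 ≅ Z
Ȟ^2 = (0 − 0) − 0 = 0, so Ȟ^2 ≅ 0

Ȟ^0 ≅ Z, Ȟ^1 ≅ Z and Ȟ^2 ≅ 0


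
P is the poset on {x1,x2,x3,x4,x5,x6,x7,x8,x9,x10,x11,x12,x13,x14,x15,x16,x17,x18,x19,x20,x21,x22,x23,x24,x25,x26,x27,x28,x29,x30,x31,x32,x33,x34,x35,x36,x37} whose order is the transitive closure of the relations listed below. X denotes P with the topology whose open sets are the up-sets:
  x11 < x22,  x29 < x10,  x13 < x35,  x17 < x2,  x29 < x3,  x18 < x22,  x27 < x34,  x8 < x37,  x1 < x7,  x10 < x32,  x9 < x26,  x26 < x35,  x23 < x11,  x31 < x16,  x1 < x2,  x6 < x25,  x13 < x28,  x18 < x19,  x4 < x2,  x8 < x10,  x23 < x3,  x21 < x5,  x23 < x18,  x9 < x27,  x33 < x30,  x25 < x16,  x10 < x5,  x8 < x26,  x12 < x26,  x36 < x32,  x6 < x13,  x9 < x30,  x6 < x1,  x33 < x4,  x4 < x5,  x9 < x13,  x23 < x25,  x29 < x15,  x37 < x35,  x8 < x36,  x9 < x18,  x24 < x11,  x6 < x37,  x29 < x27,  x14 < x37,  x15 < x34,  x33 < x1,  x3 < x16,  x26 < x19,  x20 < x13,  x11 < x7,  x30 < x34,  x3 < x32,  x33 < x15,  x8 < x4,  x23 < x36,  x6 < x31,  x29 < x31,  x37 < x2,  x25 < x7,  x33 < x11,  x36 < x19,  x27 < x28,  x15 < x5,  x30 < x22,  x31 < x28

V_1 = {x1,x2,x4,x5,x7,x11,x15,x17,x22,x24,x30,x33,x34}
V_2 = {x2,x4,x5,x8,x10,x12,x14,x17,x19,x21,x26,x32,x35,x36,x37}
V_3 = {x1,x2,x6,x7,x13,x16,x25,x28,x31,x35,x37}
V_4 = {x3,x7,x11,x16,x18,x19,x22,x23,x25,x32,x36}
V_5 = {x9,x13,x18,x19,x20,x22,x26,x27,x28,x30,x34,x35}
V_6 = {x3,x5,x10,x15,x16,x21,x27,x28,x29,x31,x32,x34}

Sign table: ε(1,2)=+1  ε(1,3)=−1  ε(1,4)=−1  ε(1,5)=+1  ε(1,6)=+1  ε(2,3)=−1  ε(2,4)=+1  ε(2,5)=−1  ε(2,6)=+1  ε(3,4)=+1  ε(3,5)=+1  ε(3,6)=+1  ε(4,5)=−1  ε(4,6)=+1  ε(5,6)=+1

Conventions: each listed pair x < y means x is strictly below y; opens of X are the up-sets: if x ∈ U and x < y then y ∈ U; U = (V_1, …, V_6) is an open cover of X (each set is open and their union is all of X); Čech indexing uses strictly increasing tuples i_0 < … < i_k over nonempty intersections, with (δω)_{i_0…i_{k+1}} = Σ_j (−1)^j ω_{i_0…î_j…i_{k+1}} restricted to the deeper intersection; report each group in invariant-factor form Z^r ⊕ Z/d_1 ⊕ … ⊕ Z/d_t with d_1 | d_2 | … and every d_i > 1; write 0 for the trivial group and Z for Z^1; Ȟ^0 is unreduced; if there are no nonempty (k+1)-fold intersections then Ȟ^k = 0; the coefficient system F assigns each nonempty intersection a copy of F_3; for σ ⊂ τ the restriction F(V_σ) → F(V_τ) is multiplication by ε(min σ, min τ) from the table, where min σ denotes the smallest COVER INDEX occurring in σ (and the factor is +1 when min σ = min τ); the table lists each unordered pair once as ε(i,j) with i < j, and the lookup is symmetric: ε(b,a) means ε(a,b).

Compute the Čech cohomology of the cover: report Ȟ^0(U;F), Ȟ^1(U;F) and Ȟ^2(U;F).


Ȟ^0 ≅ 0; Ȟ^1 ≅ 0; Ȟ^2 ≅ Z/3

cover nerve:
  V12={x2,x4,x5,x17} V13={x1,x2,x7} V14={x7,x11,x22} V15={x22,x30,x34} V16={x5,x15,x34} V23={x2,x35,x37} V24={x19,x32,x36} V25={x19,x26,x35} V26={x5,x10,x21,x32} V34={x7,x16,x25} V35={x13,x28,x35} V36={x16,x28,x31} V45={x18,x19,x22} V46={x3,x16,x32} V56={x27,x28,x34}
  V123={x2} V126={x5} V134={x7} V145={x22} V156={x34} V235={x35} V245={x19} V246={x32} V346={x16} V356={x28}
C dims 6,15,10; δ0: rk_F3 6; δ1: rk_F3 9
Ȟ^0: (6−6)−0=0 ⇒ 0
Ȟ^1: (15−9)−6=0 ⇒ 0
Ȟ^2: (10−0)−9=1 ⇒ Z/3


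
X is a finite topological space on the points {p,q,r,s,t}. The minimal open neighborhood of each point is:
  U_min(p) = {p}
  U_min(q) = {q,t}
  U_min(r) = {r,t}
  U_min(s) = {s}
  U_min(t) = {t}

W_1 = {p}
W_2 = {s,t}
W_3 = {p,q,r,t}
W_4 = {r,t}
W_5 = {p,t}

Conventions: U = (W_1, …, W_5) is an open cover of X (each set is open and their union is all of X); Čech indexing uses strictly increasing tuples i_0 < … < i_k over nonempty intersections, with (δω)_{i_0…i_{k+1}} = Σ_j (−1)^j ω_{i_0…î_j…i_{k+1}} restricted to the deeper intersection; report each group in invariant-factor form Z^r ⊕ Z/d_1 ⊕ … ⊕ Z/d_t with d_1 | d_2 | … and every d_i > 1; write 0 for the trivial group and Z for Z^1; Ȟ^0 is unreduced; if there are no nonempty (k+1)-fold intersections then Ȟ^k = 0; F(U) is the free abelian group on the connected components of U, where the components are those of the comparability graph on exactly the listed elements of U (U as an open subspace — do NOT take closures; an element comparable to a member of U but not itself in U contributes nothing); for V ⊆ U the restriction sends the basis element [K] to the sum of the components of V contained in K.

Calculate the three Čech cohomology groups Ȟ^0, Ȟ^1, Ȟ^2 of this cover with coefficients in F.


nerve simplices:
  W13={p} W15={p} W23={t} W24={t} W25={t} W34={r,t} W35={p,t} W45={t}
  W135={p} W234={t} W235={t} W245={t} W345={t}
  W2345={t}
components per intersection:
  W1: {p}
  W2: {s} {t}
  W3: {p} {q,r,t}
  W4: {r,t}
  W5: {p} {t}
  W13: {p}
  W15: {p}
  W23: {t}
  W24: {t}
  W25: {t}
  W34: {r,t}
  W35: {p} {t}
  W45: {t}
  W135: {p}
  W234: {t}
  W235: {t}
  W245: {t}
  W345: {t}
  W2345: {t}
C dims 8,9,5,1; δ0: rk 5, SNF 1^5; δ1: rk 4, SNF 1^4; δ2: rk 1, SNF 1^1
degree 0: 8−5−0 = 3 → Ȟ^0 ≅ Z^3
degree 1: 9−4−5 = 0 → Ȟ^1 ≅ 0
degree 2: 5−1−4 = 0 → Ȟ^2 ≅ 0

Ȟ^0 = Z^3; Ȟ^1 = 0; Ȟ^2 = 0


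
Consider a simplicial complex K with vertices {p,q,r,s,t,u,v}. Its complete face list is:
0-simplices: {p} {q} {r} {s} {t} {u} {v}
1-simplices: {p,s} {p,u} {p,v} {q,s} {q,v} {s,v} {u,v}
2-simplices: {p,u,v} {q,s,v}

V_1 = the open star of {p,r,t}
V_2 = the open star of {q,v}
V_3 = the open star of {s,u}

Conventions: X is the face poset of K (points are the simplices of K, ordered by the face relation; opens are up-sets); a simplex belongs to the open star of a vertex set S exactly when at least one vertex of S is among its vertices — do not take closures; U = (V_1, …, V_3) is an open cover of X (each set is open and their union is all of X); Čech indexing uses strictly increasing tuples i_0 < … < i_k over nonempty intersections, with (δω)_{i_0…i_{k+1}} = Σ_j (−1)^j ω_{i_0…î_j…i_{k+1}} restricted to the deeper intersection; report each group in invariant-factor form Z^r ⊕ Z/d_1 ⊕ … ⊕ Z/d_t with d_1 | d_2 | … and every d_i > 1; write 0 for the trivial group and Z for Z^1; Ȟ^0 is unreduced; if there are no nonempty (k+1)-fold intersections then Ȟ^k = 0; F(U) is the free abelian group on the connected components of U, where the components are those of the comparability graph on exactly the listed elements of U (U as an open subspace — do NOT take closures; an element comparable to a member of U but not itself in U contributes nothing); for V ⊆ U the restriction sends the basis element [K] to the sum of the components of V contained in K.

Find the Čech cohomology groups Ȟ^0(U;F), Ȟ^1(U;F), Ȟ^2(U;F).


Ȟ^0(U;F) ≅ Z^3,  Ȟ^1(U;F) ≅ Z,  Ȟ^2(U;F) ≅ 0

nerve simplices:
  V1={{p},{r},{t},{p,s},{p,u},{p,v},{p,u,v}} V2={{q},{v},{p,v},{q,s},{q,v},{s,v},{u,v},{p,u,v},{q,s,v}} V3={{s},{u},{p,s},{p,u},{q,s},{s,v},{u,v},{p,u,v},{q,s,v}}
  V12={{p,v},{p,u,v}} V13={{p,s},{p,u},{p,u,v}} V23={{q,s},{s,v},{u,v},{p,u,v},{q,s,v}}
  V123={{p,u,v}}
components per intersection:
  V1: {{p},{p,s},{p,u},{p,v},{p,u,v}} {{r}} {{t}}
  V2: {{q},{v},{p,v},{q,s},{q,v},{s,v},{u,v},{p,u,v},{q,s,v}}
  V3: {{s},{p,s},{q,s},{s,v},{q,s,v}} {{u},{p,u},{u,v},{p,u,v}}
  V12: {{p,v},{p,u,v}}
  V13: {{p,s}} {{p,u},{p,u,v}}
  V23: {{q,s},{s,v},{q,s,v}} {{u,v},{p,u,v}}
  V123: {{p,u,v}}
C dims 6,5,1; δ0: rk 3, SNF 1^3; δ1: rk 1, SNF 1^1
degree 0: 6−3−0 = 3 → Ȟ^0 ≅ Z^3
degree 1: 5−1−3 = 1 → Ȟ^1 ≅ Z
degree 2: 1−0−1 = 0 → Ȟ^2 ≅ 0


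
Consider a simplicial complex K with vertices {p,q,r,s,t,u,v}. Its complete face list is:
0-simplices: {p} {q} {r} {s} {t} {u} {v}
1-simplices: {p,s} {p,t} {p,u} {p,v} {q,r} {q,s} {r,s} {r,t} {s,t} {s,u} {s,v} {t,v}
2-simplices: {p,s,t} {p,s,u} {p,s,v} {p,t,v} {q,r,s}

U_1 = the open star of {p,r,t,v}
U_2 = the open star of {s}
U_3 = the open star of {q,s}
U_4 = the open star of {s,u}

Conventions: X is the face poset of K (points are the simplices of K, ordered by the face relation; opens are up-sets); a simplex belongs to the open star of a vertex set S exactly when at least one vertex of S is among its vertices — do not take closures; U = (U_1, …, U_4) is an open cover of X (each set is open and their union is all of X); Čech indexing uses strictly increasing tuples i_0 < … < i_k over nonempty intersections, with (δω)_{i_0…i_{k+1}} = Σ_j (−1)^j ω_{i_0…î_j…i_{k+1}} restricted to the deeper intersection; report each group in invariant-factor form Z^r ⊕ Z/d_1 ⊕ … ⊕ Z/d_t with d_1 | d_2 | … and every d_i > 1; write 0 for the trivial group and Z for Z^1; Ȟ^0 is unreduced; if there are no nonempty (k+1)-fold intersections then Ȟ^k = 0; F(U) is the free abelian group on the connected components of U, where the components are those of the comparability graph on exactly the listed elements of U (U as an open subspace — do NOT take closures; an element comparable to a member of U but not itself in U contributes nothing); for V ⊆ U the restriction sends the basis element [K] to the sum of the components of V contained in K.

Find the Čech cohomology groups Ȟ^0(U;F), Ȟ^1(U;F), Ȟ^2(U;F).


nonempty intersections:
  U1={{p},{r},{t},{v},{p,s},{p,t},{p,u},{p,v},{q,r},{r,s},{r,t},{s,t},{s,v},{t,v},{p,s,t},{p,s,u},{p,s,v},{p,t,v},{q,r,s}} U2={{s},{p,s},{q,s},{r,s},{s,t},{s,u},{s,v},{p,s,t},{p,s,u},{p,s,v},{q,r,s}} U3={{q},{s},{p,s},{q,r},{q,s},{r,s},{s,t},{s,u},{s,v},{p,s,t},{p,s,u},{p,s,v},{q,r,s}} U4={{s},{u},{p,s},{p,u},{q,s},{r,s},{s,t},{s,u},{s,v},{p,s,t},{p,s,u},{p,s,v},{q,r,s}}
  U12={{p,s},{r,s},{s,t},{s,v},{p,s,t},{p,s,u},{p,s,v},{q,r,s}} U13={{p,s},{q,r},{r,s},{s,t},{s,v},{p,s,t},{p,s,u},{p,s,v},{q,r,s}} U14={{p,s},{p,u},{r,s},{s,t},{s,v},{p,s,t},{p,s,u},{p,s,v},{q,r,s}} U23={{s},{p,s},{q,s},{r,s},{s,t},{s,u},{s,v},{p,s,t},{p,s,u},{p,s,v},{q,r,s}} U24={{s},{p,s},{q,s},{r,s},{s,t},{s,u},{s,v},{p,s,t},{p,s,u},{p,s,v},{q,r,s}} U34={{s},{p,s},{q,s},{r,s},{s,t},{s,u},{s,v},{p,s,t},{p,s,u},{p,s,v},{q,r,s}}
  U123={{p,s},{r,s},{s,t},{s,v},{p,s,t},{p,s,u},{p,s,v},{q,r,s}} U124={{p,s},{r,s},{s,t},{s,v},{p,s,t},{p,s,u},{p,s,v},{q,r,s}} U134={{p,s},{r,s},{s,t},{s,v},{p,s,t},{p,s,u},{p,s,v},{q,r,s}} U234={{s},{p,s},{q,s},{r,s},{s,t},{s,u},{s,v},{p,s,t},{p,s,u},{p,s,v},{q,r,s}}
  U1234={{p,s},{r,s},{s,t},{s,v},{p,s,t},{p,s,u},{p,s,v},{q,r,s}}
components per intersection:
  U1: {{p},{r},{t},{v},{p,s},{p,t},{p,u},{p,v},{q,r},{r,s},{r,t},{s,t},{s,v},{t,v},{p,s,t},{p,s,u},{p,s,v},{p,t,v},{q,r,s}}
  U2: {{s},{p,s},{q,s},{r,s},{s,t},{s,u},{s,v},{p,s,t},{p,s,u},{p,s,v},{q,r,s}}
  U3: {{q},{s},{p,s},{q,r},{q,s},{r,s},{s,t},{s,u},{s,v},{p,s,t},{p,s,u},{p,s,v},{q,r,s}}
  U4: {{s},{u},{p,s},{p,u},{q,s},{r,s},{s,t},{s,u},{s,v},{p,s,t},{p,s,u},{p,s,v},{q,r,s}}
  U12: {{p,s},{s,t},{s,v},{p,s,t},{p,s,u},{p,s,v}} {{r,s},{q,r,s}}
  U13: {{p,s},{s,t},{s,v},{p,s,t},{p,s,u},{p,s,v}} {{q,r},{r,s},{q,r,s}}
  U14: {{p,s},{p,u},{s,t},{s,v},{p,s,t},{p,s,u},{p,s,v}} {{r,s},{q,r,s}}
  U23: {{s},{p,s},{q,s},{r,s},{s,t},{s,u},{s,v},{p,s,t},{p,s,u},{p,s,v},{q,r,s}}
  U24: {{s},{p,s},{q,s},{r,s},{s,t},{s,u},{s,v},{p,s,t},{p,s,u},{p,s,v},{q,r,s}}
  U34: {{s},{p,s},{q,s},{r,s},{s,t},{s,u},{s,v},{p,s,t},{p,s,u},{p,s,v},{q,r,s}}
  U123: {{p,s},{s,t},{s,v},{p,s,t},{p,s,u},{p,s,v}} {{r,s},{q,r,s}}
  U124: {{p,s},{s,t},{s,v},{p,s,t},{p,s,u},{p,s,v}} {{r,s},{q,r,s}}
  U134: {{p,s},{s,t},{s,v},{p,s,t},{p,s,u},{p,s,v}} {{r,s},{q,r,s}}
  U234: {{s},{p,s},{q,s},{r,s},{s,t},{s,u},{s,v},{p,s,t},{p,s,u},{p,s,v},{q,r,s}}
  U1234: {{p,s},{s,t},{s,v},{p,s,t},{p,s,u},{p,s,v}} {{r,s},{q,r,s}}
C dims 4,9,7,2; δ0: rk 3, SNF 1^3; δ1: rk 5, SNF 1^5; δ2: rk 2, SNF 1^2
Ȟ^0: (4−3)−0=1 ⇒ Z
Ȟ^1: (9−5)−3=1 ⇒ Z
Ȟ^2: (7−2)−5=0 ⇒ 0

Ȟ^0 = Z; Ȟ^1 = Z; Ȟ^2 = 0


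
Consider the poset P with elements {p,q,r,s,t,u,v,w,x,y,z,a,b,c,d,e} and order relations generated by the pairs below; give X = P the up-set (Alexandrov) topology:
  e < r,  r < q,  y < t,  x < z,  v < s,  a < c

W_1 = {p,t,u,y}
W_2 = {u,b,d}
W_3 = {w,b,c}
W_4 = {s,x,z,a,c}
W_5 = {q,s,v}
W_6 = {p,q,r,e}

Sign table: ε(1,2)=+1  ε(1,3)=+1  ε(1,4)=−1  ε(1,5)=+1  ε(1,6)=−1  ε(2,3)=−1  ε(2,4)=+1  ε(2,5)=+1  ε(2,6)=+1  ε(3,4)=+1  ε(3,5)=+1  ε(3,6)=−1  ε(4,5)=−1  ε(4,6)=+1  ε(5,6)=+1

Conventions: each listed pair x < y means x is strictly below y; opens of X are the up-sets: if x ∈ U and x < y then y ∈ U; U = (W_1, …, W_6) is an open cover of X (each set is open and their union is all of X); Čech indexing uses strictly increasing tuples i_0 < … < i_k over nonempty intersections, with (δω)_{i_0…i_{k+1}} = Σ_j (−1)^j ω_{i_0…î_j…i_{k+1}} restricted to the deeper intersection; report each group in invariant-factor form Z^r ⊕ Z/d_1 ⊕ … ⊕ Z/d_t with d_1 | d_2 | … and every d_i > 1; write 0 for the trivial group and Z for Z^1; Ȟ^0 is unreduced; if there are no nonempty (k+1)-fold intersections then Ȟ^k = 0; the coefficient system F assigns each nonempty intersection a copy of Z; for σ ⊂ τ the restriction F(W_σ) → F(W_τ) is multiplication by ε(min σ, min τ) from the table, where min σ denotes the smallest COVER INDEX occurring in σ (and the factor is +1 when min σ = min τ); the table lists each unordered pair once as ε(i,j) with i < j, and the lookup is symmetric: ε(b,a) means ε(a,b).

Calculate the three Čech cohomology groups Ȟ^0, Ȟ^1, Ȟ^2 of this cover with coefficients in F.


intersection data:
  W12={u} W16={p} W23={b} W34={c} W45={s} W56={q}
C dims 6,6; δ0: rk 6, SNF 1^5·2
Ȟ^0 = (6 − 6) − 0 = 0, so Ȟ^0 ≅ 0
Ȟ^1 = (6 − 0) − 6 = 0 plus torsion [2], so Ȟ^1 ≅ Z/2
Ȟ^2 = (0 − 0) − 0 = 0, so Ȟ^2 ≅ 0

Ȟ^0 ≅ 0; Ȟ^1 ≅ Z/2; Ȟ^2 ≅ 0


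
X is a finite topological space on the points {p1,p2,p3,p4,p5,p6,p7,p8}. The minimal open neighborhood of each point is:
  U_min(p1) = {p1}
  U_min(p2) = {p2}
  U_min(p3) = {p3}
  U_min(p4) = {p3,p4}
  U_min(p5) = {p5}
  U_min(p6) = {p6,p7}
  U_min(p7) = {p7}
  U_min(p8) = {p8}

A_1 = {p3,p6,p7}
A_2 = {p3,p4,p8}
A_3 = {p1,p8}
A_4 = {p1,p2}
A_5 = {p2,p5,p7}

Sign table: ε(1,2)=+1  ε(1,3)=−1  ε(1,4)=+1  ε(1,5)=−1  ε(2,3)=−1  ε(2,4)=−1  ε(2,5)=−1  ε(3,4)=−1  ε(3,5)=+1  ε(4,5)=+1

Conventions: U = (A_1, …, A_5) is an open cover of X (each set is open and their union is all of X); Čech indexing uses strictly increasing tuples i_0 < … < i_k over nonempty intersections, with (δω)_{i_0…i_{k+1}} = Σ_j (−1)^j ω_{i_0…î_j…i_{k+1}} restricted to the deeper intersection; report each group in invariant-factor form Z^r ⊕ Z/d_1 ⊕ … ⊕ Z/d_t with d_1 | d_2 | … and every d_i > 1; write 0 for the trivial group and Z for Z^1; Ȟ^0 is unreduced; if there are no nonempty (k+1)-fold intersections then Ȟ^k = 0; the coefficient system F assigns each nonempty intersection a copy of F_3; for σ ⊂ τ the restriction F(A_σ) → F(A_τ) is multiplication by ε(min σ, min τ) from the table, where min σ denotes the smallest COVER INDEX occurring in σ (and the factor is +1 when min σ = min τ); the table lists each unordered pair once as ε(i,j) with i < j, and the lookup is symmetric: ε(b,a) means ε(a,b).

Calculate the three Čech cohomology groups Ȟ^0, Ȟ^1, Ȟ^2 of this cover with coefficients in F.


nonempty overlaps:
  A12={p3} A15={p7} A23={p8} A34={p1} A45={p2}
C dims 5,5; δ0: rk_F3 5
degree 0: 5−5−0 = 0 → Ȟ^0 ≅ 0
degree 1: 5−0−5 = 0 → Ȟ^1 ≅ 0
degree 2: 0−0−0 = 0 → Ȟ^2 ≅ 0

Ȟ^0 ≅ 0, Ȟ^1 ≅ 0, Ȟ^2 ≅ 0


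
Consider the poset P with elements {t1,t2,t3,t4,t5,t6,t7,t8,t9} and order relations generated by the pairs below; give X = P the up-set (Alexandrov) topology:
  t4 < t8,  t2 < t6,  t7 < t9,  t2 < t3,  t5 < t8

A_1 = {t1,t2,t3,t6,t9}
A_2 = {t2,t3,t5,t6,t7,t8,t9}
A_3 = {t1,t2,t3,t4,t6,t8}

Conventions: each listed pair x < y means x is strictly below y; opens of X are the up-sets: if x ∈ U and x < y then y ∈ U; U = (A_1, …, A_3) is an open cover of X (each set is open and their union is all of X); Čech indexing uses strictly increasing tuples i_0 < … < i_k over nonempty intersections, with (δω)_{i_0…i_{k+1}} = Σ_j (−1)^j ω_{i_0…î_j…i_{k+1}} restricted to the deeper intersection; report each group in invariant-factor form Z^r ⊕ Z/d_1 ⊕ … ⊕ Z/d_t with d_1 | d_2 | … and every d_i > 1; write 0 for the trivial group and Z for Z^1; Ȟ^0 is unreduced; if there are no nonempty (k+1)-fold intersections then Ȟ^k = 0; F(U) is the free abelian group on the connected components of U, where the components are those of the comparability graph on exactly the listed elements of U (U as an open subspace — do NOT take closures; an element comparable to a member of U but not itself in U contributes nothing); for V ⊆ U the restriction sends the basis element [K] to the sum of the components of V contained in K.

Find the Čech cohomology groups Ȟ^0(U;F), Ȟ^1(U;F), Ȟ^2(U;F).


intersection data:
  A12={t2,t3,t6,t9} A13={t1,t2,t3,t6} A23={t2,t3,t6,t8}
  A123={t2,t3,t6}
components per intersection:
  A1: {t1} {t2,t3,t6} {t9}
  A2: {t2,t3,t6} {t5,t8} {t7,t9}
  A3: {t1} {t2,t3,t6} {t4,t8}
  A12: {t2,t3,t6} {t9}
  A13: {t1} {t2,t3,t6}
  A23: {t2,t3,t6} {t8}
  A123: {t2,t3,t6}
C dims 9,6,1; δ0: rk 5, SNF 1^5; δ1: rk 1, SNF 1^1
Ȟ^0 = (9 − 5) − 0 = 4, so Ȟ^0 ≅ Z^4
Ȟ^1 = (6 − 1) − 5 = 0, so Ȟ^1 ≅ 0
Ȟ^2 = (1 − 0) − 1 = 0, so Ȟ^2 ≅ 0

Ȟ^0 = Z^4, Ȟ^1 = 0, Ȟ^2 = 0


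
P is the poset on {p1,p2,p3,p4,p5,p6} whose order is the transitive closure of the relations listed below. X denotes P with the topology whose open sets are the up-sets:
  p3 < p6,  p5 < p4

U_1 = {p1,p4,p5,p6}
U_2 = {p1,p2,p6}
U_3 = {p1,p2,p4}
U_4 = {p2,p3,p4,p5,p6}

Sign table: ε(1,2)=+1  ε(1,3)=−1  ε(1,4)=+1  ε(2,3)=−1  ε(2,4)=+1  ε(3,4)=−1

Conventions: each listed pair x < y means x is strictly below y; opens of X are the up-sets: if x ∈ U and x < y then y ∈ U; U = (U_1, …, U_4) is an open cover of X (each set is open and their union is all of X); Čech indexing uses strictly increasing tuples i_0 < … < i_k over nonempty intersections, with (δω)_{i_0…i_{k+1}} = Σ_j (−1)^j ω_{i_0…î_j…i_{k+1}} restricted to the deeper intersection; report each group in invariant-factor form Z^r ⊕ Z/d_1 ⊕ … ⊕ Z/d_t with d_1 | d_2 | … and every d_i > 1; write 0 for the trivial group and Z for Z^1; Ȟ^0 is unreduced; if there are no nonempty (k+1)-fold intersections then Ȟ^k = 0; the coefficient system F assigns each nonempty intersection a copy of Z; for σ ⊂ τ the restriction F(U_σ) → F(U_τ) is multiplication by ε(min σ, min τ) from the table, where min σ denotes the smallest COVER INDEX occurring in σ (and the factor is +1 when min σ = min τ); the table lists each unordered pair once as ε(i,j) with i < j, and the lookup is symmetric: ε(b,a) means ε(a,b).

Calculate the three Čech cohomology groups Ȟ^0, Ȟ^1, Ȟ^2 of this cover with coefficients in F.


nerve of the cover:
  U12={p1,p6} U13={p1,p4} U14={p4,p5,p6} U23={p1,p2} U24={p2,p6} U34={p2,p4}
  U123={p1} U124={p6} U134={p4} U234={p2}
C dims 4,6,4; δ0: rk 3, SNF 1^3; δ1: rk 3, SNF 1^3
Ȟ^0 = (4 − 3) − 0 = 1, so Ȟ^0 ≅ Z
Ȟ^1 = (6 − 3) − 3 = 0, so Ȟ^1 ≅ 0
Ȟ^2 = (4 − 0) − 3 = 1, so Ȟ^2 ≅ Z

Ȟ^0(U;F) ≅ Z, Ȟ^1(U;F) ≅ 0 and Ȟ^2(U;F) ≅ Z


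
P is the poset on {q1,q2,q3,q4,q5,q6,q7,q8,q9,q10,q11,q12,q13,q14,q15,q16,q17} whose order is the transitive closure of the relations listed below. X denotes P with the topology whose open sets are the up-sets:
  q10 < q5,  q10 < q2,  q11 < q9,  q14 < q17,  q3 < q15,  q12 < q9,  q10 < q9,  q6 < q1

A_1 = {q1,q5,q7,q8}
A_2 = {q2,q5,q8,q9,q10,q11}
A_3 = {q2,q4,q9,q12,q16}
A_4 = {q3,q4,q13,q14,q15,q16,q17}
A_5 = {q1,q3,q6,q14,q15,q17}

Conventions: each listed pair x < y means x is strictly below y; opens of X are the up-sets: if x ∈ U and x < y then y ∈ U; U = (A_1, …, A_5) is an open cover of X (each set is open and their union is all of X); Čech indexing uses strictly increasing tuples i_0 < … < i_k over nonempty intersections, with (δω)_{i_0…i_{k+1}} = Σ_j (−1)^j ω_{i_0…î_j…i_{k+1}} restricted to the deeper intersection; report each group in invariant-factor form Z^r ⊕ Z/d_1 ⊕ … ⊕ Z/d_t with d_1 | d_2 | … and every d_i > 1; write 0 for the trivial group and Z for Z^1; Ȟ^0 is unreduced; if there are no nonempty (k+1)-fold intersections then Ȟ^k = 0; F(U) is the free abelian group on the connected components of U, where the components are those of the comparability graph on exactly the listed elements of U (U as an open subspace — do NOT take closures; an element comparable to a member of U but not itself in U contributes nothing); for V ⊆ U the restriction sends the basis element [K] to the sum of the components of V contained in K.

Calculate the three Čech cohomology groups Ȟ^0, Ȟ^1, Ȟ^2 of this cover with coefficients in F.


Ȟ^0(U;F) ≅ Z^9,  Ȟ^1(U;F) ≅ 0,  Ȟ^2(U;F) ≅ 0

nonempty intersections:
  A12={q5,q8} A15={q1} A23={q2,q9} A34={q4,q16} A45={q3,q14,q15,q17}
components per intersection:
  A1: {q1} {q5} {q7} {q8}
  A2: {q2,q5,q9,q10,q11} {q8}
  A3: {q2} {q4} {q9,q12} {q16}
  A4: {q3,q15} {q4} {q13} {q14,q17} {q16}
  A5: {q1,q6} {q3,q15} {q14,q17}
  A12: {q5} {q8}
  A15: {q1}
  A23: {q2} {q9}
  A34: {q4} {q16}
  A45: {q3,q15} {q14,q17}
C dims 18,9; δ0: rk 9, SNF 1^9
Ȟ^0: (18−9)−0=9 ⇒ Z^9
Ȟ^1: (9−0)−9=0 ⇒ 0
Ȟ^2: (0−0)−0=0 ⇒ 0


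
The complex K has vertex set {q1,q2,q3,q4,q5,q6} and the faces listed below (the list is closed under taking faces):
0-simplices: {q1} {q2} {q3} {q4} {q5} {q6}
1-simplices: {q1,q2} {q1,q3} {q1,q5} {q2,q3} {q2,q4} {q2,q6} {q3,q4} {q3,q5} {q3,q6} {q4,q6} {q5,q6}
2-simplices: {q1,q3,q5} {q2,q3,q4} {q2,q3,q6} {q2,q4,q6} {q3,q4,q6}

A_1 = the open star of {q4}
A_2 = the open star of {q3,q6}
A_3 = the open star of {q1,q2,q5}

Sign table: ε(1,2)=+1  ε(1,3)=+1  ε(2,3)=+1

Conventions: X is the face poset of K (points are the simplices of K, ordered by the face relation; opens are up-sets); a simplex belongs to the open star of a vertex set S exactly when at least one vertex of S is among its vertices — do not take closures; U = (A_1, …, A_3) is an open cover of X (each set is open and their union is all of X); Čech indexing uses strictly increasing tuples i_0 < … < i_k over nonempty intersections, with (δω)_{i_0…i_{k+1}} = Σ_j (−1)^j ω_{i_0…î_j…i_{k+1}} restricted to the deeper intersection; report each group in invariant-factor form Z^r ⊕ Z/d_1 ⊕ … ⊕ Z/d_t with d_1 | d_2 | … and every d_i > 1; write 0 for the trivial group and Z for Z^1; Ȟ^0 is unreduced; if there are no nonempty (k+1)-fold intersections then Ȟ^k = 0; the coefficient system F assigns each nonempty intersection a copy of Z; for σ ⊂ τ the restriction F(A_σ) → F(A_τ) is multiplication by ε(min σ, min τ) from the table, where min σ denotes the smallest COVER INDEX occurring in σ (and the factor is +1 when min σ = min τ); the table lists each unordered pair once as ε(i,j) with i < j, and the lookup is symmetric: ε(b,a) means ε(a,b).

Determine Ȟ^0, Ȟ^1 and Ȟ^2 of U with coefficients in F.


Ȟ^0(U;F) ≅ Z; Ȟ^1(U;F) ≅ 0; Ȟ^2(U;F) ≅ 0

nonempty overlaps:
  A1={{q4},{q2,q4},{q3,q4},{q4,q6},{q2,q3,q4},{q2,q4,q6},{q3,q4,q6}} A2={{q3},{q6},{q1,q3},{q2,q3},{q2,q6},{q3,q4},{q3,q5},{q3,q6},{q4,q6},{q5,q6},{q1,q3,q5},{q2,q3,q4},{q2,q3,q6},{q2,q4,q6},{q3,q4,q6}} A3={{q1},{q2},{q5},{q1,q2},{q1,q3},{q1,q5},{q2,q3},{q2,q4},{q2,q6},{q3,q5},{q5,q6},{q1,q3,q5},{q2,q3,q4},{q2,q3,q6},{q2,q4,q6}}
  A12={{q3,q4},{q4,q6},{q2,q3,q4},{q2,q4,q6},{q3,q4,q6}} A13={{q2,q4},{q2,q3,q4},{q2,q4,q6}} A23={{q1,q3},{q2,q3},{q2,q6},{q3,q5},{q5,q6},{q1,q3,q5},{q2,q3,q4},{q2,q3,q6},{q2,q4,q6}}
  A123={{q2,q3,q4},{q2,q4,q6}}
C dims 3,3,1; δ0: rk 2, SNF 1^2; δ1: rk 1, SNF 1^1
degree 0: 3−2−0 = 1 → Ȟ^0 ≅ Z
degree 1: 3−1−2 = 0 → Ȟ^1 ≅ 0
degree 2: 1−0−1 = 0 → Ȟ^2 ≅ 0


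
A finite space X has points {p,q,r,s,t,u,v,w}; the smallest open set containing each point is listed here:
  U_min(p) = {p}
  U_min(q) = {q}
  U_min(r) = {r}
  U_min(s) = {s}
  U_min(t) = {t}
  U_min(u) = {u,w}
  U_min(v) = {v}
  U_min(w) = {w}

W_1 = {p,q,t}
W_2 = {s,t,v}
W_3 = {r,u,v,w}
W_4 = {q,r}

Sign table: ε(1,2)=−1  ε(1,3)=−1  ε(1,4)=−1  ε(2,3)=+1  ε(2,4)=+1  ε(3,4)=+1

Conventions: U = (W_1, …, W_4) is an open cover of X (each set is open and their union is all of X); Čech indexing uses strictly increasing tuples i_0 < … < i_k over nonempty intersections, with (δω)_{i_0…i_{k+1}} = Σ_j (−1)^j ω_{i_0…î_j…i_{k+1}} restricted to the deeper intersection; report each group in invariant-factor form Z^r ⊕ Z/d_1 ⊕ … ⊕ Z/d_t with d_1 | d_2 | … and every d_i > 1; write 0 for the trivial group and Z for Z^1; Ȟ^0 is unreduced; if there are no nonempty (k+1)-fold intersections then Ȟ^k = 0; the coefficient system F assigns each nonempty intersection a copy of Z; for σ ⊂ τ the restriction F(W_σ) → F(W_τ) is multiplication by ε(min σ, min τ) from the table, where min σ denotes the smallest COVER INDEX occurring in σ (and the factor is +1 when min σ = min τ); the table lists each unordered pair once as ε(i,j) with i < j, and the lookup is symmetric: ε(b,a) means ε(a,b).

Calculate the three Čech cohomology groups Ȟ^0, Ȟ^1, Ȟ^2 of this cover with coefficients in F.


nerve of the cover:
  W12={t} W14={q} W23={v} W34={r}
C dims 4,4; δ0: rk 3, SNF 1^3
Ȟ^0 = (4 − 3) − 0 = 1, so Ȟ^0 ≅ Z
Ȟ^1 = (4 − 0) − 3 = 1, so Ȟ^1 ≅ Z
Ȟ^2 = (0 − 0) − 0 = 0, so Ȟ^2 ≅ 0

Ȟ^0 = Z; Ȟ^1 = Z; Ȟ^2 = 0


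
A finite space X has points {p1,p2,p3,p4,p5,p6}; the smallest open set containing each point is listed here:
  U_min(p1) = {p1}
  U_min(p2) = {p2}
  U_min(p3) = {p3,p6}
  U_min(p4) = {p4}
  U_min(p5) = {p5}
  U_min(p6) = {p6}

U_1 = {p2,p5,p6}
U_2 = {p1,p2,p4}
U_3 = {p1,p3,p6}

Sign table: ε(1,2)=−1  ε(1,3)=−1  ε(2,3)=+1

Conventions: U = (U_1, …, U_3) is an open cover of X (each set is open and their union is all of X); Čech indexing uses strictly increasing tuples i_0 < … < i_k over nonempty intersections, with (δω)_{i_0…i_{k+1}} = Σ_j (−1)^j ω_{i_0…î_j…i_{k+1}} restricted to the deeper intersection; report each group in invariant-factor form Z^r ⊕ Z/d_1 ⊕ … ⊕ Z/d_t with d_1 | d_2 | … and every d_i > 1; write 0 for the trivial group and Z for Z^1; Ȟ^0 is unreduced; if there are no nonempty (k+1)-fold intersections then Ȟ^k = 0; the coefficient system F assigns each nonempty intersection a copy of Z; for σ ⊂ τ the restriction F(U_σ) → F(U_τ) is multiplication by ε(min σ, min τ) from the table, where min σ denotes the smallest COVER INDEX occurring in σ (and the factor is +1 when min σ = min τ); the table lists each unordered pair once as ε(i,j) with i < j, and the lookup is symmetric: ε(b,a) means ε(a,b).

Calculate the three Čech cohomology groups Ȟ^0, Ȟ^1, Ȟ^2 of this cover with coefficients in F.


Ȟ^0 = Z, Ȟ^1 = Z and Ȟ^2 = 0

nonempty intersections:
  U12={p2} U13={p6} U23={p1}
C dims 3,3; δ0: rk 2, SNF 1^2
Ȟ^0: (3−2)−0=1 ⇒ Z
Ȟ^1: (3−0)−2=1 ⇒ Z
Ȟ^2: (0−0)−0=0 ⇒ 0


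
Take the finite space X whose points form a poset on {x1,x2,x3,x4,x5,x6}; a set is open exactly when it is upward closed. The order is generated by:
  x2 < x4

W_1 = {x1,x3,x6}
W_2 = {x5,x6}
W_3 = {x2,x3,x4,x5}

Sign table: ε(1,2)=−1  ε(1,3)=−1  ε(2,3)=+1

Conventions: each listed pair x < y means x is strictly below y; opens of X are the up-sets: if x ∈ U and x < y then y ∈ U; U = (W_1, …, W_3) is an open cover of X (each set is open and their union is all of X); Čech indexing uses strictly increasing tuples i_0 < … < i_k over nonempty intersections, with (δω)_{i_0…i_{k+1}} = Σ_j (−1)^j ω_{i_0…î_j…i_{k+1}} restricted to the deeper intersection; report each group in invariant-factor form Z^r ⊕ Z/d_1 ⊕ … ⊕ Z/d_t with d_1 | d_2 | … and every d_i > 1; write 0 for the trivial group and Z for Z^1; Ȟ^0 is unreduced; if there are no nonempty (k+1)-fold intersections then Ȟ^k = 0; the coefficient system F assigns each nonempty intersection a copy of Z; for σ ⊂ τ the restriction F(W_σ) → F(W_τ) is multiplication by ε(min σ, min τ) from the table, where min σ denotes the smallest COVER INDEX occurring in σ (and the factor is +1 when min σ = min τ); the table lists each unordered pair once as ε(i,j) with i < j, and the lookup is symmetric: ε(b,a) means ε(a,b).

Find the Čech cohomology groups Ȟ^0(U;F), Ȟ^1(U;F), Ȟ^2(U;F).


nonempty overlaps:
  W12={x6} W13={x3} W23={x5}
C dims 3,3; δ0: rk 2, SNF 1^2
degree 0: 3−2−0 = 1 → Ȟ^0 ≅ Z
degree 1: 3−0−2 = 1 → Ȟ^1 ≅ Z
degree 2: 0−0−0 = 0 → Ȟ^2 ≅ 0

Ȟ^0 ≅ Z, Ȟ^1 ≅ Z, Ȟ^2 ≅ 0


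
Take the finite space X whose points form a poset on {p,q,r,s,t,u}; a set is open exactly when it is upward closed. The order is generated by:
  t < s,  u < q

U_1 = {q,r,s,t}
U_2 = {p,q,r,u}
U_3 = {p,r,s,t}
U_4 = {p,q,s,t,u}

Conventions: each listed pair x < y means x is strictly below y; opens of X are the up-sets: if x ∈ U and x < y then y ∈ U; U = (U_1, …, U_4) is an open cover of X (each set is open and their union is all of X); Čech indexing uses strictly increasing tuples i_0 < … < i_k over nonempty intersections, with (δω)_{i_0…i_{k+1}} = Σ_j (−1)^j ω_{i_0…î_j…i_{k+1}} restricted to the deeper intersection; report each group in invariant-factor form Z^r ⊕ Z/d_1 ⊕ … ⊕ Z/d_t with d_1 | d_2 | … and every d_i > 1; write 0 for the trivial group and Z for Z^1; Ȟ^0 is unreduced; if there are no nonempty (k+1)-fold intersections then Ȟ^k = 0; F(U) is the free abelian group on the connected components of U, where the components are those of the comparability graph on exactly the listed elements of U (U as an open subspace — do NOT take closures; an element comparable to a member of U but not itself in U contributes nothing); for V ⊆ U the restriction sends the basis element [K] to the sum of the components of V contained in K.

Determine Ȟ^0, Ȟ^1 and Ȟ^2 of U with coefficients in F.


Ȟ^0 = Z^4,  Ȟ^1 = 0,  Ȟ^2 = 0

nonempty intersections:
  U12={q,r} U13={r,s,t} U14={q,s,t} U23={p,r} U24={p,q,u} U34={p,s,t}
  U123={r} U124={q} U134={s,t} U234={p}
components per intersection:
  U1: {q} {r} {s,t}
  U2: {p} {q,u} {r}
  U3: {p} {r} {s,t}
  U4: {p} {q,u} {s,t}
  U12: {q} {r}
  U13: {r} {s,t}
  U14: {q} {s,t}
  U23: {p} {r}
  U24: {p} {q,u}
  U34: {p} {s,t}
  U123: {r}
  U124: {q}
  U134: {s,t}
  U234: {p}
C dims 12,12,4; δ0: rk 8, SNF 1^8; δ1: rk 4, SNF 1^4
Ȟ^0: (12−8)−0=4 ⇒ Z^4
Ȟ^1: (12−4)−8=0 ⇒ 0
Ȟ^2: (4−0)−4=0 ⇒ 0


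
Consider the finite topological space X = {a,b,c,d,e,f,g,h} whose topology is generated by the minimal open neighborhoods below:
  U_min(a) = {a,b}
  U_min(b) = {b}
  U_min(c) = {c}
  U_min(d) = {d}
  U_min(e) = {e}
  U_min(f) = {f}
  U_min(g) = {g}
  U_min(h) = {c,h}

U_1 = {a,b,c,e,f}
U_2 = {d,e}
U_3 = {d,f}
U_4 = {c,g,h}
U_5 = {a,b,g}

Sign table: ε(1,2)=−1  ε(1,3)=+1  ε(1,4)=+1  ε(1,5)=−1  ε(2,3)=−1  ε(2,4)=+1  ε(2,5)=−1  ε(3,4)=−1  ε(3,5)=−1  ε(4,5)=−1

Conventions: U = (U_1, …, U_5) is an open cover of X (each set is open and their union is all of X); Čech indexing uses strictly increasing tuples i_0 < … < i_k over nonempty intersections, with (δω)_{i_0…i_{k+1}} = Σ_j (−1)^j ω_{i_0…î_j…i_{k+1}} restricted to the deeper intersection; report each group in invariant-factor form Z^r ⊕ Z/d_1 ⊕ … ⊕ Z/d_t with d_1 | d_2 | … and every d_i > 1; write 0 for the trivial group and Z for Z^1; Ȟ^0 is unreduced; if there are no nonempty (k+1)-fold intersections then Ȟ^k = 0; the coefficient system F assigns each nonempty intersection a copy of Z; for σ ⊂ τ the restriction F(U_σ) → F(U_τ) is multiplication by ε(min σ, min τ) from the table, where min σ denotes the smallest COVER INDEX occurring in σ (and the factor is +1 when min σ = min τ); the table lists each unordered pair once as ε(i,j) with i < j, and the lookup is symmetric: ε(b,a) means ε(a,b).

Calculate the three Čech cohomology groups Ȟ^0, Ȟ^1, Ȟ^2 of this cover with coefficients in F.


intersection data:
  U12={e} U13={f} U14={c} U15={a,b} U23={d} U45={g}
C dims 5,6; δ0: rk 4, SNF 1^4
Ȟ^0 = (5 − 4) − 0 = 1, so Ȟ^0 ≅ Z
Ȟ^1 = (6 − 0) − 4 = 2, so Ȟ^1 ≅ Z^2
Ȟ^2 = (0 − 0) − 0 = 0, so Ȟ^2 ≅ 0

Ȟ^0 = Z; Ȟ^1 = Z^2; Ȟ^2 = 0
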